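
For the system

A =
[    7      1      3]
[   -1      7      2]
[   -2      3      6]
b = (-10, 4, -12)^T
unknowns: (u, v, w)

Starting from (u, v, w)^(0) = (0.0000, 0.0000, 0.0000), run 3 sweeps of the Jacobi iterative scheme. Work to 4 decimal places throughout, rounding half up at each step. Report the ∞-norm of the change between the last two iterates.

Iteration 1:
  u = (-10 - (1)·0.0000 - (3)·0.0000) / (7) = -1.4286
  v = (4 - (-1)·0.0000 - (2)·0.0000) / (7) = 0.5714
  w = (-12 - (-2)·0.0000 - (3)·0.0000) / (6) = -2.0000
Iteration 2:
  u = (-10 - (1)·0.5714 - (3)·-2.0000) / (7) = -0.6531
  v = (4 - (-1)·-1.4286 - (2)·-2.0000) / (7) = 0.9388
  w = (-12 - (-2)·-1.4286 - (3)·0.5714) / (6) = -2.7619
Iteration 3:
  u = (-10 - (1)·0.9388 - (3)·-2.7619) / (7) = -0.3790
  v = (4 - (-1)·-0.6531 - (2)·-2.7619) / (7) = 1.2672
  w = (-12 - (-2)·-0.6531 - (3)·0.9388) / (6) = -2.6871
Change: (0.2741, 0.3284, 0.0748) → max |·| = 0.3284

0.3284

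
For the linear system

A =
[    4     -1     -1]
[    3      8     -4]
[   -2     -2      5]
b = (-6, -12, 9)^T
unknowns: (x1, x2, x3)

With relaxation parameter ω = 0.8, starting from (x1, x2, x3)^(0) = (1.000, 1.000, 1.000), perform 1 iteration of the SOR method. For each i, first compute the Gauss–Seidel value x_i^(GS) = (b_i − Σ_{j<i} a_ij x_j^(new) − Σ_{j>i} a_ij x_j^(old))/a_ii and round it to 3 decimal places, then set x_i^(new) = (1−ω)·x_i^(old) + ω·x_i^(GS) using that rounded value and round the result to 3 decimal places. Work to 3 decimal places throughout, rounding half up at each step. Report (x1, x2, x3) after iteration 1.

Iteration 1:
  x1: GS value = (-6 - (-1)·1.000 - (-1)·1.000) / (4) = -1.000;  x1 ← (1−ω)·1.000 + ω·-1.000 = -0.600
  x2: GS value = (-12 - (3)·-0.600 - (-4)·1.000) / (8) = -0.775;  x2 ← (1−ω)·1.000 + ω·-0.775 = -0.420
  x3: GS value = (9 - (-2)·-0.600 - (-2)·-0.420) / (5) = 1.392;  x3 ← (1−ω)·1.000 + ω·1.392 = 1.314

(-0.600, -0.420, 1.314)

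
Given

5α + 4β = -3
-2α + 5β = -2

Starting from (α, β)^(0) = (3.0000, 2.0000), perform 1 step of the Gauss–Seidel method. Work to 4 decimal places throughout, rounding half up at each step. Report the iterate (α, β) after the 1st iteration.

(-2.2000, -1.2800)

Iteration 1:
  α = (-3 - (4)·2.0000) / (5) = -2.2000
  β = (-2 - (-2)·-2.2000) / (5) = -1.2800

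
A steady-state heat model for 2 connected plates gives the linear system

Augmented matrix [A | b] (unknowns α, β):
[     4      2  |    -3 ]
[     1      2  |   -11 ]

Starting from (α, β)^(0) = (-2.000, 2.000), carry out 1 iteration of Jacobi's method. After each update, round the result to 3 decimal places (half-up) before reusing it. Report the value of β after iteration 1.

-4.500

Iteration 1:
  α = (-3 - (2)·2.000) / (4) = -1.750
  β = (-11 - (1)·-2.000) / (2) = -4.500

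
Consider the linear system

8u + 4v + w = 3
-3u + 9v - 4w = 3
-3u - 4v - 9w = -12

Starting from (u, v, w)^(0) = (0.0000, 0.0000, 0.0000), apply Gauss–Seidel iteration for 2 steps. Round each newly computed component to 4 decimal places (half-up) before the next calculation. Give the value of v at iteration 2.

Iteration 1:
  u = (3 - (4)·0.0000 - (1)·0.0000) / (8) = 0.3750
  v = (3 - (-3)·0.3750 - (-4)·0.0000) / (9) = 0.4583
  w = (-12 - (-3)·0.3750 - (-4)·0.4583) / (-9) = 1.0046
Iteration 2:
  u = (3 - (4)·0.4583 - (1)·1.0046) / (8) = 0.0203
  v = (3 - (-3)·0.0203 - (-4)·1.0046) / (9) = 0.7866
  w = (-12 - (-3)·0.0203 - (-4)·0.7866) / (-9) = 0.9770

0.7866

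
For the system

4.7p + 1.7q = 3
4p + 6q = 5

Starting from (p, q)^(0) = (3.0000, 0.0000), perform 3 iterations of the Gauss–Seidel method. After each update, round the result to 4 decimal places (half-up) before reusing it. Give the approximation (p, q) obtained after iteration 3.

(0.4552, 0.5299)

Iteration 1:
  p = (3 - (1.7)·0.0000) / (4.7) = 0.6383
  q = (5 - (4)·0.6383) / (6) = 0.4078
Iteration 2:
  p = (3 - (1.7)·0.4078) / (4.7) = 0.4908
  q = (5 - (4)·0.4908) / (6) = 0.5061
Iteration 3:
  p = (3 - (1.7)·0.5061) / (4.7) = 0.4552
  q = (5 - (4)·0.4552) / (6) = 0.5299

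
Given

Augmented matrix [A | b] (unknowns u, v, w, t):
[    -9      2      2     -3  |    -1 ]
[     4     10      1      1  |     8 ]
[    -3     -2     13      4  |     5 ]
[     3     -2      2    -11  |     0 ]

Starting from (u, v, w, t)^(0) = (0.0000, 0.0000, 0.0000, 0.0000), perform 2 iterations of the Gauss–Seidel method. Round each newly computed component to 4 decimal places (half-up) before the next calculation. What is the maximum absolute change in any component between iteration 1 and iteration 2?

Iteration 1:
  u = (-1 - (2)·0.0000 - (2)·0.0000 - (-3)·0.0000) / (-9) = 0.1111
  v = (8 - (4)·0.1111 - (1)·0.0000 - (1)·0.0000) / (10) = 0.7556
  w = (5 - (-3)·0.1111 - (-2)·0.7556 - (4)·0.0000) / (13) = 0.5265
  t = (0 - (3)·0.1111 - (-2)·0.7556 - (2)·0.5265) / (-11) = -0.0114
Iteration 2:
  u = (-1 - (2)·0.7556 - (2)·0.5265 - (-3)·-0.0114) / (-9) = 0.3998
  v = (8 - (4)·0.3998 - (1)·0.5265 - (1)·-0.0114) / (10) = 0.5886
  w = (5 - (-3)·0.3998 - (-2)·0.5886 - (4)·-0.0114) / (13) = 0.5709
  t = (0 - (3)·0.3998 - (-2)·0.5886 - (2)·0.5709) / (-11) = 0.1058
Change: (0.2887, -0.1670, 0.0444, 0.1172) → max |·| = 0.2887

0.2887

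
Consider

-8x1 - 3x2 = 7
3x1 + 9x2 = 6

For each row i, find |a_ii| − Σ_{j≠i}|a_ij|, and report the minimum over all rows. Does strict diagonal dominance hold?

row 1: |-8| − (3) = 5
row 2: |9| − (3) = 6
minimum over rows = 5 → strictly diagonally dominant (convergence guaranteed)

5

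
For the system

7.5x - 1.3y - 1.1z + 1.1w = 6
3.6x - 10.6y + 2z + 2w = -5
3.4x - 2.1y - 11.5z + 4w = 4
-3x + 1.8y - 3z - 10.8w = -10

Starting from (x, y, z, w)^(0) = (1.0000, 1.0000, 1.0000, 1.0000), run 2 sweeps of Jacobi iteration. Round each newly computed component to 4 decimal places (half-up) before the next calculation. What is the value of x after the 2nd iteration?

Iteration 1:
  x = (6 - (-1.3)·1.0000 - (-1.1)·1.0000 - (1.1)·1.0000) / (7.5) = 0.9733
  y = (-5 - (3.6)·1.0000 - (2)·1.0000 - (2)·1.0000) / (-10.6) = 1.1887
  z = (4 - (3.4)·1.0000 - (-2.1)·1.0000 - (4)·1.0000) / (-11.5) = 0.1130
  w = (-10 - (-3)·1.0000 - (1.8)·1.0000 - (-3)·1.0000) / (-10.8) = 0.5370
Iteration 2:
  x = (6 - (-1.3)·1.1887 - (-1.1)·0.1130 - (1.1)·0.5370) / (7.5) = 0.9439
  y = (-5 - (3.6)·0.9733 - (2)·0.1130 - (2)·0.5370) / (-10.6) = 0.9249
  z = (4 - (3.4)·0.9733 - (-2.1)·1.1887 - (4)·0.5370) / (-11.5) = -0.0904
  w = (-10 - (-3)·0.9733 - (1.8)·1.1887 - (-3)·0.1130) / (-10.8) = 0.8223

0.9439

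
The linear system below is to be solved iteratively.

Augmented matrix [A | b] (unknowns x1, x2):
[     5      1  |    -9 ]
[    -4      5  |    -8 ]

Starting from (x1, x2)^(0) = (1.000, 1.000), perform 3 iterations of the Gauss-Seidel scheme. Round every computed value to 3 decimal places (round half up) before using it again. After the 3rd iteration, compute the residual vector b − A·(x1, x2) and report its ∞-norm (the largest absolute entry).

Iteration 1:
  x1 = (-9 - (1)·1.000) / (5) = -2.000
  x2 = (-8 - (-4)·-2.000) / (5) = -3.200
Iteration 2:
  x1 = (-9 - (1)·-3.200) / (5) = -1.160
  x2 = (-8 - (-4)·-1.160) / (5) = -2.528
Iteration 3:
  x1 = (-9 - (1)·-2.528) / (5) = -1.294
  x2 = (-8 - (-4)·-1.294) / (5) = -2.635
Residual b − A·x = (0.105, -0.001); ∞-norm = 0.105

0.105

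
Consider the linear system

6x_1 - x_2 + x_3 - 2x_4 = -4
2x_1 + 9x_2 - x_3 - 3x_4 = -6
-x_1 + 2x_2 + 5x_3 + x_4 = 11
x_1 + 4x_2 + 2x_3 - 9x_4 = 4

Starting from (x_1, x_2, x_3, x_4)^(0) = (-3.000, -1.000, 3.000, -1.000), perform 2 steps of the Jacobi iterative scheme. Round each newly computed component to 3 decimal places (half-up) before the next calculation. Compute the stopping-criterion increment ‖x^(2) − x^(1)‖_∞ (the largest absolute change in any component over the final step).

Iteration 1:
  x_1 = (-4 - (-1)·-1.000 - (1)·3.000 - (-2)·-1.000) / (6) = -1.667
  x_2 = (-6 - (2)·-3.000 - (-1)·3.000 - (-3)·-1.000) / (9) = 0.000
  x_3 = (11 - (-1)·-3.000 - (2)·-1.000 - (1)·-1.000) / (5) = 2.200
  x_4 = (4 - (1)·-3.000 - (4)·-1.000 - (2)·3.000) / (-9) = -0.556
Iteration 2:
  x_1 = (-4 - (-1)·0.000 - (1)·2.200 - (-2)·-0.556) / (6) = -1.219
  x_2 = (-6 - (2)·-1.667 - (-1)·2.200 - (-3)·-0.556) / (9) = -0.237
  x_3 = (11 - (-1)·-1.667 - (2)·0.000 - (1)·-0.556) / (5) = 1.978
  x_4 = (4 - (1)·-1.667 - (4)·0.000 - (2)·2.200) / (-9) = -0.141
Change: (0.448, -0.237, -0.222, 0.415) → max |·| = 0.448

0.448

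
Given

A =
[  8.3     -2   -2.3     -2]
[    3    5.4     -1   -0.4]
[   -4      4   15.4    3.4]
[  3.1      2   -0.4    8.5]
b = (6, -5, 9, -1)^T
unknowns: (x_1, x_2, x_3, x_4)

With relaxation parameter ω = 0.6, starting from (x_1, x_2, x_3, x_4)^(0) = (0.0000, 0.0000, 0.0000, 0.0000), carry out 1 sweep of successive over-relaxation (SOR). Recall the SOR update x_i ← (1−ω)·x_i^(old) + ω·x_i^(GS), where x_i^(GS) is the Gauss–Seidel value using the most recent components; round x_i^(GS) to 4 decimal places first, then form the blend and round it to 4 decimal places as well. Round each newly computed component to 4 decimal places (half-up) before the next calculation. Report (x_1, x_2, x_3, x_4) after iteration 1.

Iteration 1:
  x_1: GS value = (6 - (-2)·0.0000 - (-2.3)·0.0000 - (-2)·0.0000) / (8.3) = 0.7229;  x_1 ← (1−ω)·0.0000 + ω·0.7229 = 0.4337
  x_2: GS value = (-5 - (3)·0.4337 - (-1)·0.0000 - (-0.4)·0.0000) / (5.4) = -1.1669;  x_2 ← (1−ω)·0.0000 + ω·-1.1669 = -0.7001
  x_3: GS value = (9 - (-4)·0.4337 - (4)·-0.7001 - (3.4)·0.0000) / (15.4) = 0.8789;  x_3 ← (1−ω)·0.0000 + ω·0.8789 = 0.5273
  x_4: GS value = (-1 - (3.1)·0.4337 - (2)·-0.7001 - (-0.4)·0.5273) / (8.5) = -0.0863;  x_4 ← (1−ω)·0.0000 + ω·-0.0863 = -0.0518

(0.4337, -0.7001, 0.5273, -0.0518)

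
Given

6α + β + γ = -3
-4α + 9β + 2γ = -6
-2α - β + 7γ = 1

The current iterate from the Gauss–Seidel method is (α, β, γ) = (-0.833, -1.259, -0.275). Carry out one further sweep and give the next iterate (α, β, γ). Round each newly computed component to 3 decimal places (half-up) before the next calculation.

(-0.244, -0.714, -0.029)

One sweep:
  α = (-3 - (1)·-1.259 - (1)·-0.275) / (6) = -0.244
  β = (-6 - (-4)·-0.244 - (2)·-0.275) / (9) = -0.714
  γ = (1 - (-2)·-0.244 - (-1)·-0.714) / (7) = -0.029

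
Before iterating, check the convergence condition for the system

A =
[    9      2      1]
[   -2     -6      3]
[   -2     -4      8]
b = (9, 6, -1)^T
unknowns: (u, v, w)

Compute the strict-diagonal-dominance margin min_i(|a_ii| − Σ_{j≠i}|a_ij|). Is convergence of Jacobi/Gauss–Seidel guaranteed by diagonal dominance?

row 1: |9| − (2+1) = 6
row 2: |-6| − (2+3) = 1
row 3: |8| − (2+4) = 2
minimum over rows = 1 → strictly diagonally dominant (convergence guaranteed)

1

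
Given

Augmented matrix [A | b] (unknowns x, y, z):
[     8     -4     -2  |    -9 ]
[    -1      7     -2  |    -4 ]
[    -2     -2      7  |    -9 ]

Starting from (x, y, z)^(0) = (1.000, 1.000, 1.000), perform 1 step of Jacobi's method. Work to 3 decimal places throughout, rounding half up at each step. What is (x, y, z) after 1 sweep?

(-0.375, -0.143, -0.714)

Iteration 1:
  x = (-9 - (-4)·1.000 - (-2)·1.000) / (8) = -0.375
  y = (-4 - (-1)·1.000 - (-2)·1.000) / (7) = -0.143
  z = (-9 - (-2)·1.000 - (-2)·1.000) / (7) = -0.714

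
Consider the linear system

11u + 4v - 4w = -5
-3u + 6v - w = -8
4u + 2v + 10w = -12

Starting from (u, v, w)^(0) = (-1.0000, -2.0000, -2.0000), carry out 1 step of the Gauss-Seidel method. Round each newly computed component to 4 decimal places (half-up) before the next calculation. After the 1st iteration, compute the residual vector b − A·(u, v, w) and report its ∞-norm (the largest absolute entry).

Iteration 1:
  u = (-5 - (4)·-2.0000 - (-4)·-2.0000) / (11) = -0.4545
  v = (-8 - (-3)·-0.4545 - (-1)·-2.0000) / (6) = -1.8939
  w = (-12 - (4)·-0.4545 - (2)·-1.8939) / (10) = -0.6394
Residual b − A·x = (5.0175, 1.3605, -0.0002); ∞-norm = 5.0175

5.0175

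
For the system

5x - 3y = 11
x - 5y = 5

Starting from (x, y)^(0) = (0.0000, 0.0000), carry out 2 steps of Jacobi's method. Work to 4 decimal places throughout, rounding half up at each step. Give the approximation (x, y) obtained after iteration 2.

Iteration 1:
  x = (11 - (-3)·0.0000) / (5) = 2.2000
  y = (5 - (1)·0.0000) / (-5) = -1.0000
Iteration 2:
  x = (11 - (-3)·-1.0000) / (5) = 1.6000
  y = (5 - (1)·2.2000) / (-5) = -0.5600

(1.6000, -0.5600)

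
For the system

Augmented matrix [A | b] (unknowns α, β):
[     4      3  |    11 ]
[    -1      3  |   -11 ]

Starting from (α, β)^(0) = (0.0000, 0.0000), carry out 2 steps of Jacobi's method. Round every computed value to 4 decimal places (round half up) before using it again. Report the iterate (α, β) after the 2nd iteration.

(5.5000, -2.7500)

Iteration 1:
  α = (11 - (3)·0.0000) / (4) = 2.7500
  β = (-11 - (-1)·0.0000) / (3) = -3.6667
Iteration 2:
  α = (11 - (3)·-3.6667) / (4) = 5.5000
  β = (-11 - (-1)·2.7500) / (3) = -2.7500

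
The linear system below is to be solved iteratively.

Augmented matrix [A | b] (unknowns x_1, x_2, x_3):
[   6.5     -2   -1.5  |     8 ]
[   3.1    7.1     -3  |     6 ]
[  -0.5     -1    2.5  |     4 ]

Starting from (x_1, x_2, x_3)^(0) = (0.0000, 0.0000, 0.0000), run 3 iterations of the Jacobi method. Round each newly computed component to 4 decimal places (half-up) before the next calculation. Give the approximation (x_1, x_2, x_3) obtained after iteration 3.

(2.0375, 0.9559, 2.3655)

Iteration 1:
  x_1 = (8 - (-2)·0.0000 - (-1.5)·0.0000) / (6.5) = 1.2308
  x_2 = (6 - (3.1)·0.0000 - (-3)·0.0000) / (7.1) = 0.8451
  x_3 = (4 - (-0.5)·0.0000 - (-1)·0.0000) / (2.5) = 1.6000
Iteration 2:
  x_1 = (8 - (-2)·0.8451 - (-1.5)·1.6000) / (6.5) = 1.8600
  x_2 = (6 - (3.1)·1.2308 - (-3)·1.6000) / (7.1) = 0.9837
  x_3 = (4 - (-0.5)·1.2308 - (-1)·0.8451) / (2.5) = 2.1842
Iteration 3:
  x_1 = (8 - (-2)·0.9837 - (-1.5)·2.1842) / (6.5) = 2.0375
  x_2 = (6 - (3.1)·1.8600 - (-3)·2.1842) / (7.1) = 0.9559
  x_3 = (4 - (-0.5)·1.8600 - (-1)·0.9837) / (2.5) = 2.3655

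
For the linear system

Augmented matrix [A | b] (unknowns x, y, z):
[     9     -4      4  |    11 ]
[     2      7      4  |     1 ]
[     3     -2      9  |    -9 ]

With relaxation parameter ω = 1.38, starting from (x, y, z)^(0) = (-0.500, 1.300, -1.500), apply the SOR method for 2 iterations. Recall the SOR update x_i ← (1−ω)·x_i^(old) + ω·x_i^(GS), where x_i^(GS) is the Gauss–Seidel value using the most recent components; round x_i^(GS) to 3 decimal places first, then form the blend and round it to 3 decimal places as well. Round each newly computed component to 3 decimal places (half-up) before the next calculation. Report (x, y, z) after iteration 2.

Iteration 1:
  x: GS value = (11 - (-4)·1.300 - (4)·-1.500) / (9) = 2.467;  x ← (1−ω)·-0.500 + ω·2.467 = 3.594
  y: GS value = (1 - (2)·3.594 - (4)·-1.500) / (7) = -0.027;  y ← (1−ω)·1.300 + ω·-0.027 = -0.531
  z: GS value = (-9 - (3)·3.594 - (-2)·-0.531) / (9) = -2.316;  z ← (1−ω)·-1.500 + ω·-2.316 = -2.626
Iteration 2:
  x: GS value = (11 - (-4)·-0.531 - (4)·-2.626) / (9) = 2.153;  x ← (1−ω)·3.594 + ω·2.153 = 1.605
  y: GS value = (1 - (2)·1.605 - (4)·-2.626) / (7) = 1.185;  y ← (1−ω)·-0.531 + ω·1.185 = 1.837
  z: GS value = (-9 - (3)·1.605 - (-2)·1.837) / (9) = -1.127;  z ← (1−ω)·-2.626 + ω·-1.127 = -0.557

(1.605, 1.837, -0.557)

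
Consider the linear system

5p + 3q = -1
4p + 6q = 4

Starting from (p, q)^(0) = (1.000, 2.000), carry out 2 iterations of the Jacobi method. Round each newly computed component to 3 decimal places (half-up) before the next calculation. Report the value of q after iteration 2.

1.600

Iteration 1:
  p = (-1 - (3)·2.000) / (5) = -1.400
  q = (4 - (4)·1.000) / (6) = 0.000
Iteration 2:
  p = (-1 - (3)·0.000) / (5) = -0.200
  q = (4 - (4)·-1.400) / (6) = 1.600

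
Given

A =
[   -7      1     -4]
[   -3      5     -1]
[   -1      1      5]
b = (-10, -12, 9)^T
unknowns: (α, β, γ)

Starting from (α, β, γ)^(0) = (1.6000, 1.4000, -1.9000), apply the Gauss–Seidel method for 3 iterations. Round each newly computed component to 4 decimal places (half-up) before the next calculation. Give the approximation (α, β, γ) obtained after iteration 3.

Iteration 1:
  α = (-10 - (1)·1.4000 - (-4)·-1.9000) / (-7) = 2.7143
  β = (-12 - (-3)·2.7143 - (-1)·-1.9000) / (5) = -1.1514
  γ = (9 - (-1)·2.7143 - (1)·-1.1514) / (5) = 2.5731
Iteration 2:
  α = (-10 - (1)·-1.1514 - (-4)·2.5731) / (-7) = -0.2063
  β = (-12 - (-3)·-0.2063 - (-1)·2.5731) / (5) = -2.0092
  γ = (9 - (-1)·-0.2063 - (1)·-2.0092) / (5) = 2.1606
Iteration 3:
  α = (-10 - (1)·-2.0092 - (-4)·2.1606) / (-7) = -0.0931
  β = (-12 - (-3)·-0.0931 - (-1)·2.1606) / (5) = -2.0237
  γ = (9 - (-1)·-0.0931 - (1)·-2.0237) / (5) = 2.1861

(-0.0931, -2.0237, 2.1861)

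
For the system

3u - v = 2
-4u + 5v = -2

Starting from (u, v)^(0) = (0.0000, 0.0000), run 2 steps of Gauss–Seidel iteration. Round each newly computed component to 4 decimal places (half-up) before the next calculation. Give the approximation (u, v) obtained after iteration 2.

(0.7111, 0.1689)

Iteration 1:
  u = (2 - (-1)·0.0000) / (3) = 0.6667
  v = (-2 - (-4)·0.6667) / (5) = 0.1334
Iteration 2:
  u = (2 - (-1)·0.1334) / (3) = 0.7111
  v = (-2 - (-4)·0.7111) / (5) = 0.1689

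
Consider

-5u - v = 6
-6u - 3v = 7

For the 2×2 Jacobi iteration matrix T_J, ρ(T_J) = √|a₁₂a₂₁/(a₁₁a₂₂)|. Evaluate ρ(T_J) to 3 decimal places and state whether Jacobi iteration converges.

a₁₂a₂₁/(a₁₁a₂₂) = (-1)·(-6) / ((-5)·(-3)) = 0.400000
ρ = √|0.400000| = √0.400000 = 0.632
ρ < 1, so Jacobi converges

0.632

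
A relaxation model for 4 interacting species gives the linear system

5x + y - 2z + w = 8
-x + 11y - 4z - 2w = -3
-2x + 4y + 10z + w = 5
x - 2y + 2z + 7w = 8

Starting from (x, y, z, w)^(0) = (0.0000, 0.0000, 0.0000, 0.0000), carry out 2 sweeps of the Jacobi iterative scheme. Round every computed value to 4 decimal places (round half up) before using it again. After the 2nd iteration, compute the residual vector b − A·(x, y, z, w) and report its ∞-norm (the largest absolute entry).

1.6387

Iteration 1:
  x = (8 - (1)·0.0000 - (-2)·0.0000 - (1)·0.0000) / (5) = 1.6000
  y = (-3 - (-1)·0.0000 - (-4)·0.0000 - (-2)·0.0000) / (11) = -0.2727
  z = (5 - (-2)·0.0000 - (4)·0.0000 - (1)·0.0000) / (10) = 0.5000
  w = (8 - (1)·0.0000 - (-2)·0.0000 - (2)·0.0000) / (7) = 1.1429
Iteration 2:
  x = (8 - (1)·-0.2727 - (-2)·0.5000 - (1)·1.1429) / (5) = 1.6260
  y = (-3 - (-1)·1.6000 - (-4)·0.5000 - (-2)·1.1429) / (11) = 0.2623
  z = (5 - (-2)·1.6000 - (4)·-0.2727 - (1)·1.1429) / (10) = 0.8148
  w = (8 - (1)·1.6000 - (-2)·-0.2727 - (2)·0.5000) / (7) = 0.6935
Residual b − A·x = (0.5438, 0.3869, -1.6387, 0.4145); ∞-norm = 1.6387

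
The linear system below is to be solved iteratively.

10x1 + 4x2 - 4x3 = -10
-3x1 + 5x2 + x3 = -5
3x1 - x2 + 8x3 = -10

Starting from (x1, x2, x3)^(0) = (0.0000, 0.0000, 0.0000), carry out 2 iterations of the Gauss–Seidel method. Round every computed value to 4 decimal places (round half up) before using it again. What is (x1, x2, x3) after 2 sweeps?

Iteration 1:
  x1 = (-10 - (4)·0.0000 - (-4)·0.0000) / (10) = -1.0000
  x2 = (-5 - (-3)·-1.0000 - (1)·0.0000) / (5) = -1.6000
  x3 = (-10 - (3)·-1.0000 - (-1)·-1.6000) / (8) = -1.0750
Iteration 2:
  x1 = (-10 - (4)·-1.6000 - (-4)·-1.0750) / (10) = -0.7900
  x2 = (-5 - (-3)·-0.7900 - (1)·-1.0750) / (5) = -1.2590
  x3 = (-10 - (3)·-0.7900 - (-1)·-1.2590) / (8) = -1.1111

(-0.7900, -1.2590, -1.1111)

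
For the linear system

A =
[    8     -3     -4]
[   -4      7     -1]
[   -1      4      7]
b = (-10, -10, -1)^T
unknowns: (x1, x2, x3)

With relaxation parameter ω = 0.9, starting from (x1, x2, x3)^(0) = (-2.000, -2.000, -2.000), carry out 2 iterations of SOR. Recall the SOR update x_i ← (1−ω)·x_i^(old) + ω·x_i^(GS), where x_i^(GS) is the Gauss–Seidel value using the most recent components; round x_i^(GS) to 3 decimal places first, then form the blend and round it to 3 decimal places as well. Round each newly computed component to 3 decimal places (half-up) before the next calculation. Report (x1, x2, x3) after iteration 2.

(-2.074, -2.552, 1.013)

Iteration 1:
  x1: GS value = (-10 - (-3)·-2.000 - (-4)·-2.000) / (8) = -3.000;  x1 ← (1−ω)·-2.000 + ω·-3.000 = -2.900
  x2: GS value = (-10 - (-4)·-2.900 - (-1)·-2.000) / (7) = -3.371;  x2 ← (1−ω)·-2.000 + ω·-3.371 = -3.234
  x3: GS value = (-1 - (-1)·-2.900 - (4)·-3.234) / (7) = 1.291;  x3 ← (1−ω)·-2.000 + ω·1.291 = 0.962
Iteration 2:
  x1: GS value = (-10 - (-3)·-3.234 - (-4)·0.962) / (8) = -1.982;  x1 ← (1−ω)·-2.900 + ω·-1.982 = -2.074
  x2: GS value = (-10 - (-4)·-2.074 - (-1)·0.962) / (7) = -2.476;  x2 ← (1−ω)·-3.234 + ω·-2.476 = -2.552
  x3: GS value = (-1 - (-1)·-2.074 - (4)·-2.552) / (7) = 1.019;  x3 ← (1−ω)·0.962 + ω·1.019 = 1.013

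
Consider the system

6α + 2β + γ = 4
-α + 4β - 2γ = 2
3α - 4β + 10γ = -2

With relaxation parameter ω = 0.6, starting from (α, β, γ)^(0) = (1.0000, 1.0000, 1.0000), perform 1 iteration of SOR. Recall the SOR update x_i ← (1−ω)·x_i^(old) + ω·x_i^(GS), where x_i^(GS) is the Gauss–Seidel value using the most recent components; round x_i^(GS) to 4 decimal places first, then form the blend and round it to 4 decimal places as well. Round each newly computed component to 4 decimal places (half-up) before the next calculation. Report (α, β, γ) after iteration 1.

Iteration 1:
  α: GS value = (4 - (2)·1.0000 - (1)·1.0000) / (6) = 0.1667;  α ← (1−ω)·1.0000 + ω·0.1667 = 0.5000
  β: GS value = (2 - (-1)·0.5000 - (-2)·1.0000) / (4) = 1.1250;  β ← (1−ω)·1.0000 + ω·1.1250 = 1.0750
  γ: GS value = (-2 - (3)·0.5000 - (-4)·1.0750) / (10) = 0.0800;  γ ← (1−ω)·1.0000 + ω·0.0800 = 0.4480

(0.5000, 1.0750, 0.4480)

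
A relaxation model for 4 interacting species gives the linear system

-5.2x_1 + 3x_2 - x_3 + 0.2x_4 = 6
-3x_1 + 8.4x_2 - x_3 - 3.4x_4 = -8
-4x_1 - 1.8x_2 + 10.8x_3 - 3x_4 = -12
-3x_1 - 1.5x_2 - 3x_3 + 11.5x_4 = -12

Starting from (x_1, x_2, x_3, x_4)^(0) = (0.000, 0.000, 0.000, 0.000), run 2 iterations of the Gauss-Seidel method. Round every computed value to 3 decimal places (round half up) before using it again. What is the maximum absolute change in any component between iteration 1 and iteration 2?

1.200

Iteration 1:
  x_1 = (6 - (3)·0.000 - (-1)·0.000 - (0.2)·0.000) / (-5.2) = -1.154
  x_2 = (-8 - (-3)·-1.154 - (-1)·0.000 - (-3.4)·0.000) / (8.4) = -1.365
  x_3 = (-12 - (-4)·-1.154 - (-1.8)·-1.365 - (-3)·0.000) / (10.8) = -1.766
  x_4 = (-12 - (-3)·-1.154 - (-1.5)·-1.365 - (-3)·-1.766) / (11.5) = -1.983
Iteration 2:
  x_1 = (6 - (3)·-1.365 - (-1)·-1.766 - (0.2)·-1.983) / (-5.2) = -1.678
  x_2 = (-8 - (-3)·-1.678 - (-1)·-1.766 - (-3.4)·-1.983) / (8.4) = -2.565
  x_3 = (-12 - (-4)·-1.678 - (-1.8)·-2.565 - (-3)·-1.983) / (10.8) = -2.711
  x_4 = (-12 - (-3)·-1.678 - (-1.5)·-2.565 - (-3)·-2.711) / (11.5) = -2.523
Change: (-0.524, -1.200, -0.945, -0.540) → max |·| = 1.200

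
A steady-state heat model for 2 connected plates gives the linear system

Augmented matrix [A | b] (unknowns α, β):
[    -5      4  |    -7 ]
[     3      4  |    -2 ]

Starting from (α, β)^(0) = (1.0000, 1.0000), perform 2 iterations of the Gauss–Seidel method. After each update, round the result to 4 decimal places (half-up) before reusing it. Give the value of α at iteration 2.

Iteration 1:
  α = (-7 - (4)·1.0000) / (-5) = 2.2000
  β = (-2 - (3)·2.2000) / (4) = -2.1500
Iteration 2:
  α = (-7 - (4)·-2.1500) / (-5) = -0.3200
  β = (-2 - (3)·-0.3200) / (4) = -0.2600

-0.3200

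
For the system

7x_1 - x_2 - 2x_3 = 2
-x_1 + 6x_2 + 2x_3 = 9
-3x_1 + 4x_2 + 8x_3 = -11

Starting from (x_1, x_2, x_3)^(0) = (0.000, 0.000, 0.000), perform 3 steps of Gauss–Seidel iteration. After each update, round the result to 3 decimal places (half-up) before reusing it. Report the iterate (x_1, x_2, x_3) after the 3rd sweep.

Iteration 1:
  x_1 = (2 - (-1)·0.000 - (-2)·0.000) / (7) = 0.286
  x_2 = (9 - (-1)·0.286 - (2)·0.000) / (6) = 1.548
  x_3 = (-11 - (-3)·0.286 - (4)·1.548) / (8) = -2.042
Iteration 2:
  x_1 = (2 - (-1)·1.548 - (-2)·-2.042) / (7) = -0.077
  x_2 = (9 - (-1)·-0.077 - (2)·-2.042) / (6) = 2.168
  x_3 = (-11 - (-3)·-0.077 - (4)·2.168) / (8) = -2.488
Iteration 3:
  x_1 = (2 - (-1)·2.168 - (-2)·-2.488) / (7) = -0.115
  x_2 = (9 - (-1)·-0.115 - (2)·-2.488) / (6) = 2.310
  x_3 = (-11 - (-3)·-0.115 - (4)·2.310) / (8) = -2.573

(-0.115, 2.310, -2.573)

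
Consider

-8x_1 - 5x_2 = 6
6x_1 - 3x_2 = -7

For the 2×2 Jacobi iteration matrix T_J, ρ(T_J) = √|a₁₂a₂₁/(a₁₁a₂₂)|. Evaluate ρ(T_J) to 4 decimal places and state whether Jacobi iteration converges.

1.1180

a₁₂a₂₁/(a₁₁a₂₂) = (-5)·(6) / ((-8)·(-3)) = -1.250000
ρ = √|-1.250000| = √1.250000 = 1.1180
ρ > 1, so Jacobi diverges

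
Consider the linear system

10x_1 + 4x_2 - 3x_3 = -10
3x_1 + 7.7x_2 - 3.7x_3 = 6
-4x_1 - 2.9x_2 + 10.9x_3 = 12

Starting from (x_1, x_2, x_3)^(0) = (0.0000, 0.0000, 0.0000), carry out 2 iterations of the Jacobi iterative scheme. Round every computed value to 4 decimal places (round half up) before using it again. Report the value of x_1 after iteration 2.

Iteration 1:
  x_1 = (-10 - (4)·0.0000 - (-3)·0.0000) / (10) = -1.0000
  x_2 = (6 - (3)·0.0000 - (-3.7)·0.0000) / (7.7) = 0.7792
  x_3 = (12 - (-4)·0.0000 - (-2.9)·0.0000) / (10.9) = 1.1009
Iteration 2:
  x_1 = (-10 - (4)·0.7792 - (-3)·1.1009) / (10) = -0.9814
  x_2 = (6 - (3)·-1.0000 - (-3.7)·1.1009) / (7.7) = 1.6978
  x_3 = (12 - (-4)·-1.0000 - (-2.9)·0.7792) / (10.9) = 0.9413

-0.9814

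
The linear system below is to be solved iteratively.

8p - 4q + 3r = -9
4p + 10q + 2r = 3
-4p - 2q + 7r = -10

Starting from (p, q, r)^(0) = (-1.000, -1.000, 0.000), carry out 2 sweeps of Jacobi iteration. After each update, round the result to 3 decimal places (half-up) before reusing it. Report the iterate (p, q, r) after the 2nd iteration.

(0.082, 1.407, -2.157)

Iteration 1:
  p = (-9 - (-4)·-1.000 - (3)·0.000) / (8) = -1.625
  q = (3 - (4)·-1.000 - (2)·0.000) / (10) = 0.700
  r = (-10 - (-4)·-1.000 - (-2)·-1.000) / (7) = -2.286
Iteration 2:
  p = (-9 - (-4)·0.700 - (3)·-2.286) / (8) = 0.082
  q = (3 - (4)·-1.625 - (2)·-2.286) / (10) = 1.407
  r = (-10 - (-4)·-1.625 - (-2)·0.700) / (7) = -2.157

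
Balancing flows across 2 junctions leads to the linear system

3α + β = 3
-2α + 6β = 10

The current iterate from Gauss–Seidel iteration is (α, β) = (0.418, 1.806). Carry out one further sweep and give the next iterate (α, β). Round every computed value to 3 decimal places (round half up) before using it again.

One sweep:
  α = (3 - (1)·1.806) / (3) = 0.398
  β = (10 - (-2)·0.398) / (6) = 1.799

(0.398, 1.799)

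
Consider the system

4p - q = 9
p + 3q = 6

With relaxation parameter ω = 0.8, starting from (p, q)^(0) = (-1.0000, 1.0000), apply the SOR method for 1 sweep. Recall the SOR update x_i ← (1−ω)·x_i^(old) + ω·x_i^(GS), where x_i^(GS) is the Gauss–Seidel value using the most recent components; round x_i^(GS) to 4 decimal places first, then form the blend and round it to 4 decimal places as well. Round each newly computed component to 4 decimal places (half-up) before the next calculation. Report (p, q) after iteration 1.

Iteration 1:
  p: GS value = (9 - (-1)·1.0000) / (4) = 2.5000;  p ← (1−ω)·-1.0000 + ω·2.5000 = 1.8000
  q: GS value = (6 - (1)·1.8000) / (3) = 1.4000;  q ← (1−ω)·1.0000 + ω·1.4000 = 1.3200

(1.8000, 1.3200)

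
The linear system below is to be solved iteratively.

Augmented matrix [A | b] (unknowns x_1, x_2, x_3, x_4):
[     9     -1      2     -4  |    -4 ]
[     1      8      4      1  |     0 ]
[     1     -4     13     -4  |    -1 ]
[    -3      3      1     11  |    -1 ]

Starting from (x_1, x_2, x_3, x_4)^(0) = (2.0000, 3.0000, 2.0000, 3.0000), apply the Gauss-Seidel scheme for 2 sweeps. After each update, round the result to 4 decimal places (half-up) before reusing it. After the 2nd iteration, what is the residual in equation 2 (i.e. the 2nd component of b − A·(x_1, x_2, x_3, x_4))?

Iteration 1:
  x_1 = (-4 - (-1)·3.0000 - (2)·2.0000 - (-4)·3.0000) / (9) = 0.7778
  x_2 = (0 - (1)·0.7778 - (4)·2.0000 - (1)·3.0000) / (8) = -1.4722
  x_3 = (-1 - (1)·0.7778 - (-4)·-1.4722 - (-4)·3.0000) / (13) = 0.3333
  x_4 = (-1 - (-3)·0.7778 - (3)·-1.4722 - (1)·0.3333) / (11) = 0.4924
Iteration 2:
  x_1 = (-4 - (-1)·-1.4722 - (2)·0.3333 - (-4)·0.4924) / (9) = -0.4632
  x_2 = (0 - (1)·-0.4632 - (4)·0.3333 - (1)·0.4924) / (8) = -0.1703
  x_3 = (-1 - (1)·-0.4632 - (-4)·-0.1703 - (-4)·0.4924) / (13) = 0.0578
  x_4 = (-1 - (-3)·-0.4632 - (3)·-0.1703 - (1)·0.0578) / (11) = -0.1760
Residual b − A·x = (-0.8211, 1.7704, -2.6734, -0.0005)

1.7704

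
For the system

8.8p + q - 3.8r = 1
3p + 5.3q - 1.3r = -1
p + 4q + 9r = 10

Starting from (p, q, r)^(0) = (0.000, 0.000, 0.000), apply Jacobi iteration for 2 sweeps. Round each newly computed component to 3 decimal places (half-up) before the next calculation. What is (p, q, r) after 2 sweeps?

Iteration 1:
  p = (1 - (1)·0.000 - (-3.8)·0.000) / (8.8) = 0.114
  q = (-1 - (3)·0.000 - (-1.3)·0.000) / (5.3) = -0.189
  r = (10 - (1)·0.000 - (4)·0.000) / (9) = 1.111
Iteration 2:
  p = (1 - (1)·-0.189 - (-3.8)·1.111) / (8.8) = 0.615
  q = (-1 - (3)·0.114 - (-1.3)·1.111) / (5.3) = 0.019
  r = (10 - (1)·0.114 - (4)·-0.189) / (9) = 1.182

(0.615, 0.019, 1.182)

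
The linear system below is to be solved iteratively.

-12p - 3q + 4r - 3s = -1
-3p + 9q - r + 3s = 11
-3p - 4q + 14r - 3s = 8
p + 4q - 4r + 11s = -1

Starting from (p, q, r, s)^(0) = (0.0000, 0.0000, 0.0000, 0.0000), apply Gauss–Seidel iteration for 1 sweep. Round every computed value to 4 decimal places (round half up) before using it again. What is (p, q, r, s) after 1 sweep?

(0.0833, 1.2500, 0.9464, -0.2089)

Iteration 1:
  p = (-1 - (-3)·0.0000 - (4)·0.0000 - (-3)·0.0000) / (-12) = 0.0833
  q = (11 - (-3)·0.0833 - (-1)·0.0000 - (3)·0.0000) / (9) = 1.2500
  r = (8 - (-3)·0.0833 - (-4)·1.2500 - (-3)·0.0000) / (14) = 0.9464
  s = (-1 - (1)·0.0833 - (4)·1.2500 - (-4)·0.9464) / (11) = -0.2089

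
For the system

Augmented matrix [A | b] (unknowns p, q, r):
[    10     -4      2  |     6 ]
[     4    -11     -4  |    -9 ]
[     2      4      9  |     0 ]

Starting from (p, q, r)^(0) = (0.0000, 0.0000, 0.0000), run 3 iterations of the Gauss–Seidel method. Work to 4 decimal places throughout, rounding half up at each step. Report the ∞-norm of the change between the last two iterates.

Iteration 1:
  p = (6 - (-4)·0.0000 - (2)·0.0000) / (10) = 0.6000
  q = (-9 - (4)·0.6000 - (-4)·0.0000) / (-11) = 1.0364
  r = (0 - (2)·0.6000 - (4)·1.0364) / (9) = -0.5940
Iteration 2:
  p = (6 - (-4)·1.0364 - (2)·-0.5940) / (10) = 1.1334
  q = (-9 - (4)·1.1334 - (-4)·-0.5940) / (-11) = 1.4463
  r = (0 - (2)·1.1334 - (4)·1.4463) / (9) = -0.8947
Iteration 3:
  p = (6 - (-4)·1.4463 - (2)·-0.8947) / (10) = 1.3575
  q = (-9 - (4)·1.3575 - (-4)·-0.8947) / (-11) = 1.6372
  r = (0 - (2)·1.3575 - (4)·1.6372) / (9) = -1.0293
Change: (0.2241, 0.1909, -0.1346) → max |·| = 0.2241

0.2241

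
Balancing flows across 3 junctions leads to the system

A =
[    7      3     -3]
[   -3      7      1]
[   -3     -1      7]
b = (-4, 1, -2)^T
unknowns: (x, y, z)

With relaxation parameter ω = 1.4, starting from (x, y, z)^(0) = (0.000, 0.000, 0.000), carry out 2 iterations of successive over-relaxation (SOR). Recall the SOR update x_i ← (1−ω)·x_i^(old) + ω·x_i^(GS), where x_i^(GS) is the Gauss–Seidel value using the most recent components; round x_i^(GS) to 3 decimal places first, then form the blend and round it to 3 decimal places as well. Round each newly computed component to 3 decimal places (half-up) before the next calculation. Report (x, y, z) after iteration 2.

(-0.873, -0.025, -0.554)

Iteration 1:
  x: GS value = (-4 - (3)·0.000 - (-3)·0.000) / (7) = -0.571;  x ← (1−ω)·0.000 + ω·-0.571 = -0.799
  y: GS value = (1 - (-3)·-0.799 - (1)·0.000) / (7) = -0.200;  y ← (1−ω)·0.000 + ω·-0.200 = -0.280
  z: GS value = (-2 - (-3)·-0.799 - (-1)·-0.280) / (7) = -0.668;  z ← (1−ω)·0.000 + ω·-0.668 = -0.935
Iteration 2:
  x: GS value = (-4 - (3)·-0.280 - (-3)·-0.935) / (7) = -0.852;  x ← (1−ω)·-0.799 + ω·-0.852 = -0.873
  y: GS value = (1 - (-3)·-0.873 - (1)·-0.935) / (7) = -0.098;  y ← (1−ω)·-0.280 + ω·-0.098 = -0.025
  z: GS value = (-2 - (-3)·-0.873 - (-1)·-0.025) / (7) = -0.663;  z ← (1−ω)·-0.935 + ω·-0.663 = -0.554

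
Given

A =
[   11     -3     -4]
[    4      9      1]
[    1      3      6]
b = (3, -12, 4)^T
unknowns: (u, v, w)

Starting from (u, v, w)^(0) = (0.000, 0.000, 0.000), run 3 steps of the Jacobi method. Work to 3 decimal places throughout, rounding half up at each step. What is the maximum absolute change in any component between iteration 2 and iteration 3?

0.172

Iteration 1:
  u = (3 - (-3)·0.000 - (-4)·0.000) / (11) = 0.273
  v = (-12 - (4)·0.000 - (1)·0.000) / (9) = -1.333
  w = (4 - (1)·0.000 - (3)·0.000) / (6) = 0.667
Iteration 2:
  u = (3 - (-3)·-1.333 - (-4)·0.667) / (11) = 0.152
  v = (-12 - (4)·0.273 - (1)·0.667) / (9) = -1.529
  w = (4 - (1)·0.273 - (3)·-1.333) / (6) = 1.288
Iteration 3:
  u = (3 - (-3)·-1.529 - (-4)·1.288) / (11) = 0.324
  v = (-12 - (4)·0.152 - (1)·1.288) / (9) = -1.544
  w = (4 - (1)·0.152 - (3)·-1.529) / (6) = 1.406
Change: (0.172, -0.015, 0.118) → max |·| = 0.172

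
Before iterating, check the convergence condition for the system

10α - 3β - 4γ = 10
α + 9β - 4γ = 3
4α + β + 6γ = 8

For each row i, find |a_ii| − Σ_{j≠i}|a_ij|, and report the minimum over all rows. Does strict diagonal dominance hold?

1

row 1: |10| − (3+4) = 3
row 2: |9| − (1+4) = 4
row 3: |6| − (4+1) = 1
minimum over rows = 1 → strictly diagonally dominant (convergence guaranteed)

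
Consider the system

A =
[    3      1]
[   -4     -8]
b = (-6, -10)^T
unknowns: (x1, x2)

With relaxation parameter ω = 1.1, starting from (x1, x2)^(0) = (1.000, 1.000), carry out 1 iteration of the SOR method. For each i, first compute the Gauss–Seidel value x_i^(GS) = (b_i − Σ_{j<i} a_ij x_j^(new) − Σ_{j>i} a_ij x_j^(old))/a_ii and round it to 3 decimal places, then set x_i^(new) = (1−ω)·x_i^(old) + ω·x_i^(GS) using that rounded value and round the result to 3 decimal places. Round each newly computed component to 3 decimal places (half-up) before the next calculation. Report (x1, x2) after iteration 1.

Iteration 1:
  x1: GS value = (-6 - (1)·1.000) / (3) = -2.333;  x1 ← (1−ω)·1.000 + ω·-2.333 = -2.666
  x2: GS value = (-10 - (-4)·-2.666) / (-8) = 2.583;  x2 ← (1−ω)·1.000 + ω·2.583 = 2.741

(-2.666, 2.741)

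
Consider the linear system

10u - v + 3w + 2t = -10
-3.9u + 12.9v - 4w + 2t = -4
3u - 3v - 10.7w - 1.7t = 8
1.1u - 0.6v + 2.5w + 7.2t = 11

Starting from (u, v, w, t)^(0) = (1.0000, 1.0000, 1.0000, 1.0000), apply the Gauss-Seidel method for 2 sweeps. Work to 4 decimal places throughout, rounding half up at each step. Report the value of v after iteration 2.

Iteration 1:
  u = (-10 - (-1)·1.0000 - (3)·1.0000 - (2)·1.0000) / (10) = -1.4000
  v = (-4 - (-3.9)·-1.4000 - (-4)·1.0000 - (2)·1.0000) / (12.9) = -0.5783
  w = (8 - (3)·-1.4000 - (-3)·-0.5783 - (-1.7)·1.0000) / (-10.7) = -1.1369
  t = (11 - (1.1)·-1.4000 - (-0.6)·-0.5783 - (2.5)·-1.1369) / (7.2) = 2.0882
Iteration 2:
  u = (-10 - (-1)·-0.5783 - (3)·-1.1369 - (2)·2.0882) / (10) = -1.1344
  v = (-4 - (-3.9)·-1.1344 - (-4)·-1.1369 - (2)·2.0882) / (12.9) = -1.3293
  w = (8 - (3)·-1.1344 - (-3)·-1.3293 - (-1.7)·2.0882) / (-10.7) = -1.0248
  t = (11 - (1.1)·-1.1344 - (-0.6)·-1.3293 - (2.5)·-1.0248) / (7.2) = 1.9461

-1.3293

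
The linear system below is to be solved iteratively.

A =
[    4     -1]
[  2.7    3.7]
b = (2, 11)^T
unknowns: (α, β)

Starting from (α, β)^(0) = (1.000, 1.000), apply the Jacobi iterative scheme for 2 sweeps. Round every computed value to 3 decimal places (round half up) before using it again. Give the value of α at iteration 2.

Iteration 1:
  α = (2 - (-1)·1.000) / (4) = 0.750
  β = (11 - (2.7)·1.000) / (3.7) = 2.243
Iteration 2:
  α = (2 - (-1)·2.243) / (4) = 1.061
  β = (11 - (2.7)·0.750) / (3.7) = 2.426

1.061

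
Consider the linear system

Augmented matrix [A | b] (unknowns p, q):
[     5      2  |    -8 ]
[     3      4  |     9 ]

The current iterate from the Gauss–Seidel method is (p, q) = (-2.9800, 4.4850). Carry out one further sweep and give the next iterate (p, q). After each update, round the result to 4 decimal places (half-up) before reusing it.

One sweep:
  p = (-8 - (2)·4.4850) / (5) = -3.3940
  q = (9 - (3)·-3.3940) / (4) = 4.7955

(-3.3940, 4.7955)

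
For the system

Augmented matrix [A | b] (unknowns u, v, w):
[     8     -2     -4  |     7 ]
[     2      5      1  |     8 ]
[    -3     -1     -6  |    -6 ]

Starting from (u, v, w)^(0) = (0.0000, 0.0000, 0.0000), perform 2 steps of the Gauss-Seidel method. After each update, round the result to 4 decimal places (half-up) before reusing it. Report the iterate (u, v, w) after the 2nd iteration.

(1.3646, 0.9833, 0.1538)

Iteration 1:
  u = (7 - (-2)·0.0000 - (-4)·0.0000) / (8) = 0.8750
  v = (8 - (2)·0.8750 - (1)·0.0000) / (5) = 1.2500
  w = (-6 - (-3)·0.8750 - (-1)·1.2500) / (-6) = 0.3542
Iteration 2:
  u = (7 - (-2)·1.2500 - (-4)·0.3542) / (8) = 1.3646
  v = (8 - (2)·1.3646 - (1)·0.3542) / (5) = 0.9833
  w = (-6 - (-3)·1.3646 - (-1)·0.9833) / (-6) = 0.1538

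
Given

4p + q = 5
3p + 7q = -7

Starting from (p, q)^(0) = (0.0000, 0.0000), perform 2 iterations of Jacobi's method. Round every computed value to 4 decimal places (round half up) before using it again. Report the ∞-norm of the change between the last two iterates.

0.5357

Iteration 1:
  p = (5 - (1)·0.0000) / (4) = 1.2500
  q = (-7 - (3)·0.0000) / (7) = -1.0000
Iteration 2:
  p = (5 - (1)·-1.0000) / (4) = 1.5000
  q = (-7 - (3)·1.2500) / (7) = -1.5357
Change: (0.2500, -0.5357) → max |·| = 0.5357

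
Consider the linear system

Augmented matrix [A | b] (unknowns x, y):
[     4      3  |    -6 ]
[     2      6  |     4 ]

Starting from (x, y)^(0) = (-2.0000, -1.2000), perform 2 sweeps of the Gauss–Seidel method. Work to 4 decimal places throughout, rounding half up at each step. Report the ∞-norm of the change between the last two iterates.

1.5500

Iteration 1:
  x = (-6 - (3)·-1.2000) / (4) = -0.6000
  y = (4 - (2)·-0.6000) / (6) = 0.8667
Iteration 2:
  x = (-6 - (3)·0.8667) / (4) = -2.1500
  y = (4 - (2)·-2.1500) / (6) = 1.3833
Change: (-1.5500, 0.5166) → max |·| = 1.5500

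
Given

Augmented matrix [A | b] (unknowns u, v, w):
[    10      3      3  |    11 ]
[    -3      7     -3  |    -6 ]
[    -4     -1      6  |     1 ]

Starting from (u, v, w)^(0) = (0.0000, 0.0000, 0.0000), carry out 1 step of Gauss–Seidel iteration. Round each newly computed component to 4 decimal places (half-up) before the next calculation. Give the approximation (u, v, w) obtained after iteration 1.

(1.1000, -0.3857, 0.8357)

Iteration 1:
  u = (11 - (3)·0.0000 - (3)·0.0000) / (10) = 1.1000
  v = (-6 - (-3)·1.1000 - (-3)·0.0000) / (7) = -0.3857
  w = (1 - (-4)·1.1000 - (-1)·-0.3857) / (6) = 0.8357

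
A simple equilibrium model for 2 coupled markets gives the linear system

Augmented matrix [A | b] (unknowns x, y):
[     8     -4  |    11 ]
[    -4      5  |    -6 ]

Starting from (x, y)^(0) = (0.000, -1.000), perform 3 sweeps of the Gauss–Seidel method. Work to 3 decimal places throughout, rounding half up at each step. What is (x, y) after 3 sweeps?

(1.225, -0.220)

Iteration 1:
  x = (11 - (-4)·-1.000) / (8) = 0.875
  y = (-6 - (-4)·0.875) / (5) = -0.500
Iteration 2:
  x = (11 - (-4)·-0.500) / (8) = 1.125
  y = (-6 - (-4)·1.125) / (5) = -0.300
Iteration 3:
  x = (11 - (-4)·-0.300) / (8) = 1.225
  y = (-6 - (-4)·1.225) / (5) = -0.220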